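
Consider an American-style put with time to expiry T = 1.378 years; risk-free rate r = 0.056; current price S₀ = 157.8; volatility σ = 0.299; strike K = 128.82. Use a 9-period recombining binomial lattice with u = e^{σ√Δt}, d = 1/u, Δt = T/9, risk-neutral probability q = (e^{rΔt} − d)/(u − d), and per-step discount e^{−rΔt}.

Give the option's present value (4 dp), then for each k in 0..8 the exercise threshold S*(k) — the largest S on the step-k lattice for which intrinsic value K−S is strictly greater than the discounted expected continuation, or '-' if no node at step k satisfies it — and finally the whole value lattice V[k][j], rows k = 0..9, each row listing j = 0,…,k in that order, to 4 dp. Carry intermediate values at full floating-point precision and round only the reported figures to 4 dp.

params: Δt=0.15311 u=1.12412 d=0.88959 q=0.50750 e^(-rΔt)=0.99146
t_9 payoffs: 73.7637 59.2489 40.9074 17.7303 0.0000 0.0000 0.0000 0.0000 0.0000 0.0000
t_8: node(8,0) S=61.8896 payoff=66.9304 vs cont=65.8306 → 66.9304 [stop]  node(8,1) S=78.2060 payoff=50.6140 vs cont=49.5142 → 50.6140 [stop]  node(8,2) S=98.8240 payoff=29.9960 vs cont=28.8962 → 29.9960 [stop]  node(8,3) S=124.8777 payoff=3.9423 vs cont=8.6576 → 8.6576 [wait]  node(8,4) S=157.8000 payoff=0.0000 vs cont=0.0000 → 0.0000 [wait]  node(8,5) S=199.4019 payoff=0.0000 vs cont=0.0000 → 0.0000 [wait]  node(8,6) S=251.9716 payoff=0.0000 vs cont=0.0000 → 0.0000 [wait]  node(8,7) S=318.4005 payoff=0.0000 vs cont=0.0000 → 0.0000 [wait]  node(8,8) S=402.3426 payoff=0.0000 vs cont=0.0000 → 0.0000 [wait]  ⇒ S*(8)=98.8240
t_7: node(7,0) S=69.5711 payoff=59.2489 vs cont=58.1491 → 59.2489 [stop]  node(7,1) S=87.9126 payoff=40.9074 vs cont=39.8075 → 40.9074 [stop]  node(7,2) S=111.0897 payoff=17.7303 vs cont=19.0031 → 19.0031 [wait]  node(7,3) S=140.3770 payoff=0.0000 vs cont=4.2275 → 4.2275 [wait]  node(7,4) S=177.3855 payoff=0.0000 vs cont=0.0000 → 0.0000 [wait]  node(7,5) S=224.1508 payoff=0.0000 vs cont=0.0000 → 0.0000 [wait]  node(7,6) S=283.2453 payoff=0.0000 vs cont=0.0000 → 0.0000 [wait]  node(7,7) S=357.9191 payoff=0.0000 vs cont=0.0000 → 0.0000 [wait]  ⇒ S*(7)=87.9126
t_6: node(6,0) S=78.2060 payoff=50.6140 vs cont=49.5142 → 50.6140 [stop]  node(6,1) S=98.8240 payoff=29.9960 vs cont=29.5366 → 29.9960 [stop]  node(6,2) S=124.8777 payoff=3.9423 vs cont=11.4062 → 11.4062 [wait]  node(6,3) S=157.8000 payoff=0.0000 vs cont=2.0643 → 2.0643 [wait]  node(6,4) S=199.4019 payoff=0.0000 vs cont=0.0000 → 0.0000 [wait]  node(6,5) S=251.9716 payoff=0.0000 vs cont=0.0000 → 0.0000 [wait]  node(6,6) S=318.4005 payoff=0.0000 vs cont=0.0000 → 0.0000 [wait]  ⇒ S*(6)=98.8240
t_5: node(5,0) S=87.9126 payoff=40.9074 vs cont=39.8075 → 40.9074 [stop]  node(5,1) S=111.0897 payoff=17.7303 vs cont=20.3861 → 20.3861 [wait]  node(5,2) S=140.3770 payoff=0.0000 vs cont=6.6083 → 6.6083 [wait]  node(5,3) S=177.3855 payoff=0.0000 vs cont=1.0080 → 1.0080 [wait]  node(5,4) S=224.1508 payoff=0.0000 vs cont=0.0000 → 0.0000 [wait]  node(5,5) S=283.2453 payoff=0.0000 vs cont=0.0000 → 0.0000 [wait]  ⇒ S*(5)=87.9126
t_4: node(4,0) S=98.8240 payoff=29.9960 vs cont=30.2325 → 30.2325 [wait]  node(4,1) S=124.8777 payoff=3.9423 vs cont=13.2795 → 13.2795 [wait]  node(4,2) S=157.8000 payoff=0.0000 vs cont=3.7340 → 3.7340 [wait]  node(4,3) S=199.4019 payoff=0.0000 vs cont=0.4922 → 0.4922 [wait]  node(4,4) S=251.9716 payoff=0.0000 vs cont=0.0000 → 0.0000 [wait]  ⇒ S*(4)=-
t_3: node(3,0) S=111.0897 payoff=17.7303 vs cont=21.4442 → 21.4442 [wait]  node(3,1) S=140.3770 payoff=0.0000 vs cont=8.3631 → 8.3631 [wait]  node(3,2) S=177.3855 payoff=0.0000 vs cont=2.0709 → 2.0709 [wait]  node(3,3) S=224.1508 payoff=0.0000 vs cont=0.2403 → 0.2403 [wait]  ⇒ S*(3)=-
t_2: node(2,0) S=124.8777 payoff=3.9423 vs cont=14.6791 → 14.6791 [wait]  node(2,1) S=157.8000 payoff=0.0000 vs cont=5.1257 → 5.1257 [wait]  node(2,2) S=199.4019 payoff=0.0000 vs cont=1.1321 → 1.1321 [wait]  ⇒ S*(2)=-
t_1: node(1,0) S=140.3770 payoff=0.0000 vs cont=9.7468 → 9.7468 [wait]  node(1,1) S=177.3855 payoff=0.0000 vs cont=3.0725 → 3.0725 [wait]  ⇒ S*(1)=-
t_0: node(0,0) S=157.8000 payoff=0.0000 vs cont=6.3053 → 6.3053 [wait]  ⇒ S*(0)=-

price = 6.3053
boundary = - - - - - 87.9126 98.8240 87.9126 98.8240
tree:
6.3053
9.7468 3.0725
14.6791 5.1257 1.1321
21.4442 8.3631 2.0709 0.2403
30.2325 13.2795 3.7340 0.4922 0.0000
40.9074 20.3861 6.6083 1.0080 0.0000 0.0000
50.6140 29.9960 11.4062 2.0643 0.0000 0.0000 0.0000
59.2489 40.9074 19.0031 4.2275 0.0000 0.0000 0.0000 0.0000
66.9304 50.6140 29.9960 8.6576 0.0000 0.0000 0.0000 0.0000 0.0000
73.7637 59.2489 40.9074 17.7303 0.0000 0.0000 0.0000 0.0000 0.0000 0.0000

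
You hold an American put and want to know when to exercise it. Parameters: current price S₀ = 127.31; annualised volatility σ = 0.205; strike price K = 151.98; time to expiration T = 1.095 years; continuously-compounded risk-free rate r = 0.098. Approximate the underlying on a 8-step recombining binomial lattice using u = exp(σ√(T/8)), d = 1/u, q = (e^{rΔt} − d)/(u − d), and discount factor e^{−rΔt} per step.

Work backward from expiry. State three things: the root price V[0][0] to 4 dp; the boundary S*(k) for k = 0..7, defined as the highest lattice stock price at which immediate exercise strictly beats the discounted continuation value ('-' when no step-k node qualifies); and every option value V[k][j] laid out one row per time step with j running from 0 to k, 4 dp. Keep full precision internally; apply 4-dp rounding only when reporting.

Δt=0.13687  u=1.07879  d=0.92696  q=0.56999  discount=0.98668
step 8 (expiry): payoffs max(K−S,0) = 82.5804 71.2131 57.9839 42.5879 24.6700 3.8173 0.0000 0.0000 0.0000
step 7: (k=7,j=0): S=74.8678, (K−S)⁺=77.1122, hold=75.0872 ⇒ V=77.1122 exercise | (k=7,j=1): S=87.1307, (K−S)⁺=64.8493, hold=62.8243 ⇒ V=64.8493 exercise | (k=7,j=2): S=101.4023, (K−S)⁺=50.5777, hold=48.5527 ⇒ V=50.5777 exercise | (k=7,j=3): S=118.0115, (K−S)⁺=33.9685, hold=31.9435 ⇒ V=33.9685 exercise | (k=7,j=4): S=137.3412, (K−S)⁺=14.6388, hold=12.6138 ⇒ V=14.6388 exercise | (k=7,j=5): S=159.8370, (K−S)⁺=0.0000, hold=1.6196 ⇒ V=1.6196 continue | (k=7,j=6): S=186.0174, (K−S)⁺=0.0000, hold=0.0000 ⇒ V=0.0000 continue | (k=7,j=7): S=216.4862, (K−S)⁺=0.0000, hold=0.0000 ⇒ V=0.0000 continue  boundary S*=137.3412
step 6: (k=6,j=0): S=80.7669, (K−S)⁺=71.2131, hold=69.1881 ⇒ V=71.2131 exercise | (k=6,j=1): S=93.9961, (K−S)⁺=57.9839, hold=55.9589 ⇒ V=57.9839 exercise | (k=6,j=2): S=109.3921, (K−S)⁺=42.5879, hold=40.5629 ⇒ V=42.5879 exercise | (k=6,j=3): S=127.3100, (K−S)⁺=24.6700, hold=22.6450 ⇒ V=24.6700 exercise | (k=6,j=4): S=148.1627, (K−S)⁺=3.8173, hold=7.1218 ⇒ V=7.1218 continue | (k=6,j=5): S=172.4310, (K−S)⁺=0.0000, hold=0.6872 ⇒ V=0.6872 continue | (k=6,j=6): S=200.6744, (K−S)⁺=0.0000, hold=0.0000 ⇒ V=0.0000 continue  boundary S*=127.3100
step 5: (k=5,j=0): S=87.1307, (K−S)⁺=64.8493, hold=62.8243 ⇒ V=64.8493 exercise | (k=5,j=1): S=101.4023, (K−S)⁺=50.5777, hold=48.5527 ⇒ V=50.5777 exercise | (k=5,j=2): S=118.0115, (K−S)⁺=33.9685, hold=31.9435 ⇒ V=33.9685 exercise | (k=5,j=3): S=137.3412, (K−S)⁺=14.6388, hold=14.4723 ⇒ V=14.6388 exercise | (k=5,j=4): S=159.8370, (K−S)⁺=0.0000, hold=3.4081 ⇒ V=3.4081 continue | (k=5,j=5): S=186.0174, (K−S)⁺=0.0000, hold=0.2915 ⇒ V=0.2915 continue  boundary S*=137.3412
step 4: (k=4,j=0): S=93.9961, (K−S)⁺=57.9839, hold=55.9589 ⇒ V=57.9839 exercise | (k=4,j=1): S=109.3921, (K−S)⁺=42.5879, hold=40.5629 ⇒ V=42.5879 exercise | (k=4,j=2): S=127.3100, (K−S)⁺=24.6700, hold=22.6450 ⇒ V=24.6700 exercise | (k=4,j=3): S=148.1627, (K−S)⁺=3.8173, hold=8.1277 ⇒ V=8.1277 continue | (k=4,j=4): S=172.4310, (K−S)⁺=0.0000, hold=1.6100 ⇒ V=1.6100 continue  boundary S*=127.3100
step 3: (k=3,j=0): S=101.4023, (K−S)⁺=50.5777, hold=48.5527 ⇒ V=50.5777 exercise | (k=3,j=1): S=118.0115, (K−S)⁺=33.9685, hold=31.9435 ⇒ V=33.9685 exercise | (k=3,j=2): S=137.3412, (K−S)⁺=14.6388, hold=15.0380 ⇒ V=15.0380 continue | (k=3,j=3): S=159.8370, (K−S)⁺=0.0000, hold=4.3539 ⇒ V=4.3539 continue  boundary S*=118.0115
step 2: (k=2,j=0): S=109.3921, (K−S)⁺=42.5879, hold=40.5629 ⇒ V=42.5879 exercise | (k=2,j=1): S=127.3100, (K−S)⁺=24.6700, hold=22.8695 ⇒ V=24.6700 exercise | (k=2,j=2): S=148.1627, (K−S)⁺=3.8173, hold=8.8289 ⇒ V=8.8289 continue  boundary S*=127.3100
step 1: (k=1,j=0): S=118.0115, (K−S)⁺=33.9685, hold=31.9435 ⇒ V=33.9685 exercise | (k=1,j=1): S=137.3412, (K−S)⁺=14.6388, hold=15.4323 ⇒ V=15.4323 continue  boundary S*=118.0115
step 0: (k=0,j=0): S=127.3100, (K−S)⁺=24.6700, hold=23.0913 ⇒ V=24.6700 exercise  boundary S*=127.3100

price = 24.6700
boundary = 127.3100 118.0115 127.3100 118.0115 127.3100 137.3412 127.3100 137.3412
tree:
24.6700
33.9685 15.4323
42.5879 24.6700 8.8289
50.5777 33.9685 15.0380 4.3539
57.9839 42.5879 24.6700 8.1277 1.6100
64.8493 50.5777 33.9685 14.6388 3.4081 0.2915
71.2131 57.9839 42.5879 24.6700 7.1218 0.6872 0.0000
77.1122 64.8493 50.5777 33.9685 14.6388 1.6196 0.0000 0.0000
82.5804 71.2131 57.9839 42.5879 24.6700 3.8173 0.0000 0.0000 0.0000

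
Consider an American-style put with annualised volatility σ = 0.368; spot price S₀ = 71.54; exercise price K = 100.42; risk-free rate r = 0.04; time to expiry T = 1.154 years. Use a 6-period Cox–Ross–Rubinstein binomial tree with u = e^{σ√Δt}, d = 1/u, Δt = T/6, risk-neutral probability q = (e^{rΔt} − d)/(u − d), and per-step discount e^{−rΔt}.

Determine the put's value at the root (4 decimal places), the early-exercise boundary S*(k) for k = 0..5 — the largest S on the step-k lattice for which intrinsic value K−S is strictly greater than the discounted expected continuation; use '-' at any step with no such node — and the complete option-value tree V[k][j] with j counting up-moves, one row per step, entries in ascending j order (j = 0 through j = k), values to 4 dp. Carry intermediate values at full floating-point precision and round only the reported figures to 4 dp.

Δt=0.19233  u=1.17514  d=0.85096  q=0.48356  discount=0.99234
step 6 (expiry): payoffs max(K−S,0) = 73.2553 62.9066 48.6155 28.8800 1.6261 0.0000 0.0000
step 5: (k=5,j=0): S=31.9225, (K−S)⁺=68.4975, hold=67.7279 ⇒ V=68.4975 exercise | (k=5,j=1): S=44.0836, (K−S)⁺=56.3364, hold=55.5668 ⇒ V=56.3364 exercise | (k=5,j=2): S=60.8777, (K−S)⁺=39.5423, hold=38.7727 ⇒ V=39.5423 exercise | (k=5,j=3): S=84.0697, (K−S)⁺=16.3503, hold=15.5807 ⇒ V=16.3503 exercise | (k=5,j=4): S=116.0969, (K−S)⁺=0.0000, hold=0.8334 ⇒ V=0.8334 continue | (k=5,j=5): S=160.3251, (K−S)⁺=0.0000, hold=0.0000 ⇒ V=0.0000 continue  boundary S*=84.0697
step 4: (k=4,j=0): S=37.5134, (K−S)⁺=62.9066, hold=62.1370 ⇒ V=62.9066 exercise | (k=4,j=1): S=51.8045, (K−S)⁺=48.6155, hold=47.8459 ⇒ V=48.6155 exercise | (k=4,j=2): S=71.5400, (K−S)⁺=28.8800, hold=28.1104 ⇒ V=28.8800 exercise | (k=4,j=3): S=98.7939, (K−S)⁺=1.6261, hold=8.7791 ⇒ V=8.7791 continue | (k=4,j=4): S=136.4304, (K−S)⁺=0.0000, hold=0.4271 ⇒ V=0.4271 continue  boundary S*=71.5400
step 3: (k=3,j=0): S=44.0836, (K−S)⁺=56.3364, hold=55.5668 ⇒ V=56.3364 exercise | (k=3,j=1): S=60.8777, (K−S)⁺=39.5423, hold=38.7727 ⇒ V=39.5423 exercise | (k=3,j=2): S=84.0697, (K−S)⁺=16.3503, hold=19.0131 ⇒ V=19.0131 continue | (k=3,j=3): S=116.0969, (K−S)⁺=0.0000, hold=4.7040 ⇒ V=4.7040 continue  boundary S*=60.8777
step 2: (k=2,j=0): S=51.8045, (K−S)⁺=48.6155, hold=47.8459 ⇒ V=48.6155 exercise | (k=2,j=1): S=71.5400, (K−S)⁺=28.8800, hold=29.3882 ⇒ V=29.3882 continue | (k=2,j=2): S=98.7939, (K−S)⁺=1.6261, hold=12.0011 ⇒ V=12.0011 continue  boundary S*=51.8045
step 1: (k=1,j=0): S=60.8777, (K−S)⁺=39.5423, hold=39.0165 ⇒ V=39.5423 exercise | (k=1,j=1): S=84.0697, (K−S)⁺=16.3503, hold=20.8196 ⇒ V=20.8196 continue  boundary S*=60.8777
step 0: (k=0,j=0): S=71.5400, (K−S)⁺=28.8800, hold=30.2550 ⇒ V=30.2550 continue  boundary S*=-

price = 30.2550
boundary = - 60.8777 51.8045 60.8777 71.5400 84.0697
tree:
30.2550
39.5423 20.8196
48.6155 29.3882 12.0011
56.3364 39.5423 19.0131 4.7040
62.9066 48.6155 28.8800 8.7791 0.4271
68.4975 56.3364 39.5423 16.3503 0.8334 0.0000
73.2553 62.9066 48.6155 28.8800 1.6261 0.0000 0.0000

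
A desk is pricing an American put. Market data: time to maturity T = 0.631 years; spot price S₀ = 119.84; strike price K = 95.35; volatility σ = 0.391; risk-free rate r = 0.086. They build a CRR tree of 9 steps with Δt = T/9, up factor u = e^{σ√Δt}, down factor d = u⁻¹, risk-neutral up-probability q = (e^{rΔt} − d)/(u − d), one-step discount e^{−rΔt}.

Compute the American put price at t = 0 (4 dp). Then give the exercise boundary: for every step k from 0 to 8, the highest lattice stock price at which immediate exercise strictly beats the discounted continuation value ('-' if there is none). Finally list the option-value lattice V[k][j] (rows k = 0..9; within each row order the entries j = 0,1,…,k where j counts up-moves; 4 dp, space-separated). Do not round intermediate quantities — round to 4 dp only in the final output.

params: Δt=0.07011 u=1.10908 d=0.90165 q=0.50330 e^(-rΔt)=0.99399
t_9 payoffs: 48.1507 37.2921 23.9354 7.5058 0.0000 0.0000 0.0000 0.0000 0.0000 0.0000
t_8: node(8,0) S=52.3478 payoff=43.0022 vs cont=42.4290 → 43.0022 [stop]  node(8,1) S=64.3909 payoff=30.9591 vs cont=30.3859 → 30.9591 [stop]  node(8,2) S=79.2045 payoff=16.1455 vs cont=15.5723 → 16.1455 [stop]  node(8,3) S=97.4262 payoff=0.0000 vs cont=3.7058 → 3.7058 [wait]  node(8,4) S=119.8400 payoff=0.0000 vs cont=0.0000 → 0.0000 [wait]  node(8,5) S=147.4102 payoff=0.0000 vs cont=0.0000 → 0.0000 [wait]  node(8,6) S=181.3232 payoff=0.0000 vs cont=0.0000 → 0.0000 [wait]  node(8,7) S=223.0382 payoff=0.0000 vs cont=0.0000 → 0.0000 [wait]  node(8,8) S=274.3501 payoff=0.0000 vs cont=0.0000 → 0.0000 [wait]  ⇒ S*(8)=79.2045
t_7: node(7,0) S=58.0579 payoff=37.2921 vs cont=36.7189 → 37.2921 [stop]  node(7,1) S=71.4146 payoff=23.9354 vs cont=23.3622 → 23.9354 [stop]  node(7,2) S=87.8442 payoff=7.5058 vs cont=9.8252 → 9.8252 [wait]  node(7,3) S=108.0535 payoff=0.0000 vs cont=1.8296 → 1.8296 [wait]  node(7,4) S=132.9122 payoff=0.0000 vs cont=0.0000 → 0.0000 [wait]  node(7,5) S=163.4898 payoff=0.0000 vs cont=0.0000 → 0.0000 [wait]  node(7,6) S=201.1020 payoff=0.0000 vs cont=0.0000 → 0.0000 [wait]  node(7,7) S=247.3673 payoff=0.0000 vs cont=0.0000 → 0.0000 [wait]  ⇒ S*(7)=71.4146
t_6: node(6,0) S=64.3909 payoff=30.9591 vs cont=30.3859 → 30.9591 [stop]  node(6,1) S=79.2045 payoff=16.1455 vs cont=16.7326 → 16.7326 [wait]  node(6,2) S=97.4262 payoff=0.0000 vs cont=5.7662 → 5.7662 [wait]  node(6,3) S=119.8400 payoff=0.0000 vs cont=0.9033 → 0.9033 [wait]  node(6,4) S=147.4102 payoff=0.0000 vs cont=0.0000 → 0.0000 [wait]  node(6,5) S=181.3232 payoff=0.0000 vs cont=0.0000 → 0.0000 [wait]  node(6,6) S=223.0382 payoff=0.0000 vs cont=0.0000 → 0.0000 [wait]  ⇒ S*(6)=64.3909
t_5: node(5,0) S=71.4146 payoff=23.9354 vs cont=23.6559 → 23.9354 [stop]  node(5,1) S=87.8442 payoff=7.5058 vs cont=11.1458 → 11.1458 [wait]  node(5,2) S=108.0535 payoff=0.0000 vs cont=3.2988 → 3.2988 [wait]  node(5,3) S=132.9122 payoff=0.0000 vs cont=0.4460 → 0.4460 [wait]  node(5,4) S=163.4898 payoff=0.0000 vs cont=0.0000 → 0.0000 [wait]  node(5,5) S=201.1020 payoff=0.0000 vs cont=0.0000 → 0.0000 [wait]  ⇒ S*(5)=71.4146
t_4: node(4,0) S=79.2045 payoff=16.1455 vs cont=17.3933 → 17.3933 [wait]  node(4,1) S=97.4262 payoff=0.0000 vs cont=7.1532 → 7.1532 [wait]  node(4,2) S=119.8400 payoff=0.0000 vs cont=1.8518 → 1.8518 [wait]  node(4,3) S=147.4102 payoff=0.0000 vs cont=0.2202 → 0.2202 [wait]  node(4,4) S=181.3232 payoff=0.0000 vs cont=0.0000 → 0.0000 [wait]  ⇒ S*(4)=-
t_3: node(3,0) S=87.8442 payoff=7.5058 vs cont=12.1659 → 12.1659 [wait]  node(3,1) S=108.0535 payoff=0.0000 vs cont=4.4580 → 4.4580 [wait]  node(3,2) S=132.9122 payoff=0.0000 vs cont=1.0244 → 1.0244 [wait]  node(3,3) S=163.4898 payoff=0.0000 vs cont=0.1087 → 0.1087 [wait]  ⇒ S*(3)=-
t_2: node(2,0) S=97.4262 payoff=0.0000 vs cont=8.2367 → 8.2367 [wait]  node(2,1) S=119.8400 payoff=0.0000 vs cont=2.7135 → 2.7135 [wait]  node(2,2) S=147.4102 payoff=0.0000 vs cont=0.5602 → 0.5602 [wait]  ⇒ S*(2)=-
t_1: node(1,0) S=108.0535 payoff=0.0000 vs cont=5.4241 → 5.4241 [wait]  node(1,1) S=132.9122 payoff=0.0000 vs cont=1.6199 → 1.6199 [wait]  ⇒ S*(1)=-
t_0: node(0,0) S=119.8400 payoff=0.0000 vs cont=3.4884 → 3.4884 [wait]  ⇒ S*(0)=-

price = 3.4884
boundary = - - - - - 71.4146 64.3909 71.4146 79.2045
tree:
3.4884
5.4241 1.6199
8.2367 2.7135 0.5602
12.1659 4.4580 1.0244 0.1087
17.3933 7.1532 1.8518 0.2202 0.0000
23.9354 11.1458 3.2988 0.4460 0.0000 0.0000
30.9591 16.7326 5.7662 0.9033 0.0000 0.0000 0.0000
37.2921 23.9354 9.8252 1.8296 0.0000 0.0000 0.0000 0.0000
43.0022 30.9591 16.1455 3.7058 0.0000 0.0000 0.0000 0.0000 0.0000
48.1507 37.2921 23.9354 7.5058 0.0000 0.0000 0.0000 0.0000 0.0000 0.0000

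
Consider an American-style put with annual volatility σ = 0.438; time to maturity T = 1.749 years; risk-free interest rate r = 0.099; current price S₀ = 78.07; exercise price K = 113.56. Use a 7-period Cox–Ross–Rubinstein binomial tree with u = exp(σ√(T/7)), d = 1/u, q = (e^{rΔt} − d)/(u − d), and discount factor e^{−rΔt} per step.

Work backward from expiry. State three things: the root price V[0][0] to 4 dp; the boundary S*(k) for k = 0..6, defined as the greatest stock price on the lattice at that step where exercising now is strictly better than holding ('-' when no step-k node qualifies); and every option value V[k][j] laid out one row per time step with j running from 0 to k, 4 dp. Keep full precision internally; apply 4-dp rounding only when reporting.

price = 36.7722
boundary = - 62.7193 50.3869 62.7193 78.0700 62.7193 78.0700
tree:
36.7722
50.8407 24.6619
63.1731 36.0509 14.6036
73.0806 50.8407 23.1898 6.8218
81.0400 63.1731 35.4900 12.1549 1.8760
87.4343 73.0806 50.8407 21.1322 3.8632 0.0000
92.5714 81.0400 63.1731 35.4900 7.9554 0.0000 0.0000
96.6983 87.4343 73.0806 50.8407 16.3821 0.0000 0.0000 0.0000

Δt=0.24986, u=1.24475, d=0.80337, q=0.50222, disc=e^(-rΔt)=0.97557
k=7 terminal: V=max(K-S,0) → 96.6983 87.4343 73.0806 50.8407 16.3821 0.0000 0.0000 0.0000
k=6: j=0 S=20.9886 intr=92.5714 cont=89.7968 V=92.5714[EX]; j=1 S=32.5200 intr=81.0400 cont=78.2654 V=81.0400[EX]; j=2 S=50.3869 intr=63.1731 cont=60.3986 V=63.1731[EX]; j=3 S=78.0700 intr=35.4900 cont=32.7155 V=35.4900[EX]; j=4 S=120.9625 intr=0.0000 cont=7.9554 V=7.9554[hold]; j=5 S=187.4206 intr=0.0000 cont=0.0000 V=0.0000[hold]; j=6 S=290.3916 intr=0.0000 cont=0.0000 V=0.0000[hold]  S*(6)=78.0700
k=5: j=0 S=26.1257 intr=87.4343 cont=84.6598 V=87.4343[EX]; j=1 S=40.4794 intr=73.0806 cont=70.3060 V=73.0806[EX]; j=2 S=62.7193 intr=50.8407 cont=48.0662 V=50.8407[EX]; j=3 S=97.1779 intr=16.3821 cont=21.1322 V=21.1322[hold]; j=4 S=150.5685 intr=0.0000 cont=3.8632 V=3.8632[hold]; j=5 S=233.2925 intr=0.0000 cont=0.0000 V=0.0000[hold]  S*(5)=62.7193
k=4: j=0 S=32.5200 intr=81.0400 cont=78.2654 V=81.0400[EX]; j=1 S=50.3869 intr=63.1731 cont=60.3986 V=63.1731[EX]; j=2 S=78.0700 intr=35.4900 cont=35.0428 V=35.4900[EX]; j=3 S=120.9625 intr=0.0000 cont=12.1549 V=12.1549[hold]; j=4 S=187.4206 intr=0.0000 cont=1.8760 V=1.8760[hold]  S*(4)=78.0700
k=3: j=0 S=40.4794 intr=73.0806 cont=70.3060 V=73.0806[EX]; j=1 S=62.7193 intr=50.8407 cont=48.0662 V=50.8407[EX]; j=2 S=97.1779 intr=16.3821 cont=23.1898 V=23.1898[hold]; j=3 S=150.5685 intr=0.0000 cont=6.8218 V=6.8218[hold]  S*(3)=62.7193
k=2: j=0 S=50.3869 intr=63.1731 cont=60.3986 V=63.1731[EX]; j=1 S=78.0700 intr=35.4900 cont=36.0509 V=36.0509[hold]; j=2 S=120.9625 intr=0.0000 cont=14.6036 V=14.6036[hold]  S*(2)=50.3869
k=1: j=0 S=62.7193 intr=50.8407 cont=48.3410 V=50.8407[EX]; j=1 S=97.1779 intr=16.3821 cont=24.6619 V=24.6619[hold]  S*(1)=62.7193
k=0: j=0 S=78.0700 intr=35.4900 cont=36.7722 V=36.7722[hold]  S*(0)=-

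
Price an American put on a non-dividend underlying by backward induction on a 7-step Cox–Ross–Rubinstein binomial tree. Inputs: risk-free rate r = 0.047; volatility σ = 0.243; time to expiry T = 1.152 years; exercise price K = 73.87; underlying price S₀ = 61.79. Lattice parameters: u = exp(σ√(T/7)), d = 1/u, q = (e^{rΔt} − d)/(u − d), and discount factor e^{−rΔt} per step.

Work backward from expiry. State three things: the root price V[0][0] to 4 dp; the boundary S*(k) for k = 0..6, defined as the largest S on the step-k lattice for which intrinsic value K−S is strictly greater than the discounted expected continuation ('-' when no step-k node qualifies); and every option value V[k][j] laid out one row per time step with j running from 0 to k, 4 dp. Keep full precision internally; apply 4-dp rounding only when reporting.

price = 13.0571
boundary = - 55.9894 50.7334 55.9894 50.7334 55.9894 61.7900
tree:
13.0571
17.8806 8.7061
23.1366 12.7162 5.0564
27.8993 17.8806 8.0386 2.3207
32.2148 23.1366 12.2950 4.1465 0.6342
36.1252 27.8993 17.8806 7.2139 1.3169 0.0000
39.6685 32.2148 23.1366 12.0800 2.7346 0.0000 0.0000
42.8792 36.1252 27.8993 17.8806 5.6785 0.0000 0.0000 0.0000

params: Δt=0.16457 u=1.10360 d=0.90612 q=0.51470 e^(-rΔt)=0.99229
t_7 payoffs: 42.8792 36.1252 27.8993 17.8806 5.6785 0.0000 0.0000 0.0000
t_6: node(6,0) S=34.2015 payoff=39.6685 vs cont=39.0994 → 39.6685 [stop]  node(6,1) S=41.6552 payoff=32.2148 vs cont=31.6456 → 32.2148 [stop]  node(6,2) S=50.7334 payoff=23.1366 vs cont=22.5675 → 23.1366 [stop]  node(6,3) S=61.7900 payoff=12.0800 vs cont=11.5108 → 12.0800 [stop]  node(6,4) S=75.2563 payoff=0.0000 vs cont=2.7346 → 2.7346 [wait]  node(6,5) S=91.6573 payoff=0.0000 vs cont=0.0000 → 0.0000 [wait]  node(6,6) S=111.6327 payoff=0.0000 vs cont=0.0000 → 0.0000 [wait]  ⇒ S*(6)=61.7900
t_5: node(5,0) S=37.7448 payoff=36.1252 vs cont=35.5560 → 36.1252 [stop]  node(5,1) S=45.9707 payoff=27.8993 vs cont=27.3301 → 27.8993 [stop]  node(5,2) S=55.9894 payoff=17.8806 vs cont=17.3114 → 17.8806 [stop]  node(5,3) S=68.1915 payoff=5.6785 vs cont=7.2139 → 7.2139 [wait]  node(5,4) S=83.0529 payoff=0.0000 vs cont=1.3169 → 1.3169 [wait]  node(5,5) S=101.1531 payoff=0.0000 vs cont=0.0000 → 0.0000 [wait]  ⇒ S*(5)=55.9894
t_4: node(4,0) S=41.6552 payoff=32.2148 vs cont=31.6456 → 32.2148 [stop]  node(4,1) S=50.7334 payoff=23.1366 vs cont=22.5675 → 23.1366 [stop]  node(4,2) S=61.7900 payoff=12.0800 vs cont=12.2950 → 12.2950 [wait]  node(4,3) S=75.2563 payoff=0.0000 vs cont=4.1465 → 4.1465 [wait]  node(4,4) S=91.6573 payoff=0.0000 vs cont=0.6342 → 0.6342 [wait]  ⇒ S*(4)=50.7334
t_3: node(3,0) S=45.9707 payoff=27.8993 vs cont=27.3301 → 27.8993 [stop]  node(3,1) S=55.9894 payoff=17.8806 vs cont=17.4212 → 17.8806 [stop]  node(3,2) S=68.1915 payoff=5.6785 vs cont=8.0386 → 8.0386 [wait]  node(3,3) S=83.0529 payoff=0.0000 vs cont=2.3207 → 2.3207 [wait]  ⇒ S*(3)=55.9894
t_2: node(2,0) S=50.7334 payoff=23.1366 vs cont=22.5675 → 23.1366 [stop]  node(2,1) S=61.7900 payoff=12.0800 vs cont=12.7162 → 12.7162 [wait]  node(2,2) S=75.2563 payoff=0.0000 vs cont=5.0564 → 5.0564 [wait]  ⇒ S*(2)=50.7334
t_1: node(1,0) S=55.9894 payoff=17.8806 vs cont=17.6364 → 17.8806 [stop]  node(1,1) S=68.1915 payoff=5.6785 vs cont=8.7061 → 8.7061 [wait]  ⇒ S*(1)=55.9894
t_0: node(0,0) S=61.7900 payoff=12.0800 vs cont=13.0571 → 13.0571 [wait]  ⇒ S*(0)=-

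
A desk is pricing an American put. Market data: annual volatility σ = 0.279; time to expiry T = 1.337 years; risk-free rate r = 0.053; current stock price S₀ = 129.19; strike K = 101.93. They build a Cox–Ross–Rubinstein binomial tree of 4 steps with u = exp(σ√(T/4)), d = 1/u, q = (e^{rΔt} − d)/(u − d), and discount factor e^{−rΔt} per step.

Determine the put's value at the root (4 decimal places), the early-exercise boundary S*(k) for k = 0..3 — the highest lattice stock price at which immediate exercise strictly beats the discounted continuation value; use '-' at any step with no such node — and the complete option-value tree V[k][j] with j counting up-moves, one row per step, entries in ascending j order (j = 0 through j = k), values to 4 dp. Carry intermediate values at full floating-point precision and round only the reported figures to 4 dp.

price = 3.7873
boundary = - - - 79.6290
tree:
3.7873
6.9863 0.9051
12.6438 1.8992 0.0000
22.3010 3.9853 0.0000 0.0000
34.1630 8.3628 0.0000 0.0000 0.0000

Δt=0.33425  u=1.17504  d=0.85103  q=0.51492  discount=0.98244
step 4 (expiry): payoffs max(K−S,0) = 34.1630 8.3628 0.0000 0.0000 0.0000
step 3: (k=3,j=0): S=79.6290, (K−S)⁺=22.3010, hold=20.5112 ⇒ V=22.3010 exercise | (k=3,j=1): S=109.9452, (K−S)⁺=0.0000, hold=3.9853 ⇒ V=3.9853 continue | (k=3,j=2): S=151.8034, (K−S)⁺=0.0000, hold=0.0000 ⇒ V=0.0000 continue | (k=3,j=3): S=209.5978, (K−S)⁺=0.0000, hold=0.0000 ⇒ V=0.0000 continue  boundary S*=79.6290
step 2: (k=2,j=0): S=93.5672, (K−S)⁺=8.3628, hold=12.6438 ⇒ V=12.6438 continue | (k=2,j=1): S=129.1900, (K−S)⁺=0.0000, hold=1.8992 ⇒ V=1.8992 continue | (k=2,j=2): S=178.3750, (K−S)⁺=0.0000, hold=0.0000 ⇒ V=0.0000 continue  boundary S*=-
step 1: (k=1,j=0): S=109.9452, (K−S)⁺=0.0000, hold=6.9863 ⇒ V=6.9863 continue | (k=1,j=1): S=151.8034, (K−S)⁺=0.0000, hold=0.9051 ⇒ V=0.9051 continue  boundary S*=-
step 0: (k=0,j=0): S=129.1900, (K−S)⁺=0.0000, hold=3.7873 ⇒ V=3.7873 continue  boundary S*=-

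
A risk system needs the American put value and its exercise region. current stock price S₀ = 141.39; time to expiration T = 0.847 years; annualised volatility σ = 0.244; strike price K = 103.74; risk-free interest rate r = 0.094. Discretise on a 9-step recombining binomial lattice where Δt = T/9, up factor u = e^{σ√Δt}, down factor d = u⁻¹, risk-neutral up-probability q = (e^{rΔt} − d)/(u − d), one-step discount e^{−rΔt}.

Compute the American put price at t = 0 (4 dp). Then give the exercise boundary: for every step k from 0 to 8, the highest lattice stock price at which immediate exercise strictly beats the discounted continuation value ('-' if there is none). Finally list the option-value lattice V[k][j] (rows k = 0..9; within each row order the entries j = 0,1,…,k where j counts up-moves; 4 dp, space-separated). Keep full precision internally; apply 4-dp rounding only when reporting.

Δt=0.09411, u=1.07773, d=0.92788, q=0.54059, disc=e^(-rΔt)=0.99119
k=9 terminal: V=max(K-S,0) → 31.6552 20.0140 6.4928 0.0000 0.0000 0.0000 0.0000 0.0000 0.0000 0.0000
k=8: j=0 S=77.6877 intr=26.0523 cont=25.1386 V=26.0523[EX]; j=1 S=90.2337 intr=13.5063 cont=12.5926 V=13.5063[EX]; j=2 S=104.8058 intr=0.0000 cont=2.9566 V=2.9566[hold]; j=3 S=121.7312 intr=0.0000 cont=0.0000 V=0.0000[hold]; j=4 S=141.3900 intr=0.0000 cont=0.0000 V=0.0000[hold]; j=5 S=164.2235 intr=0.0000 cont=0.0000 V=0.0000[hold]; j=6 S=190.7445 intr=0.0000 cont=0.0000 V=0.0000[hold]; j=7 S=221.5484 intr=0.0000 cont=0.0000 V=0.0000[hold]; j=8 S=257.3270 intr=0.0000 cont=0.0000 V=0.0000[hold]  S*(8)=90.2337
k=7: j=0 S=83.7260 intr=20.0140 cont=19.1003 V=20.0140[EX]; j=1 S=97.2472 intr=6.4928 cont=7.7344 V=7.7344[hold]; j=2 S=112.9519 intr=0.0000 cont=1.3463 V=1.3463[hold]; j=3 S=131.1929 intr=0.0000 cont=0.0000 V=0.0000[hold]; j=4 S=152.3797 intr=0.0000 cont=0.0000 V=0.0000[hold]; j=5 S=176.9879 intr=0.0000 cont=0.0000 V=0.0000[hold]; j=6 S=205.5703 intr=0.0000 cont=0.0000 V=0.0000[hold]; j=7 S=238.7685 intr=0.0000 cont=0.0000 V=0.0000[hold]  S*(7)=83.7260
k=6: j=0 S=90.2337 intr=13.5063 cont=13.2579 V=13.5063[EX]; j=1 S=104.8058 intr=0.0000 cont=4.2433 V=4.2433[hold]; j=2 S=121.7312 intr=0.0000 cont=0.6131 V=0.6131[hold]; j=3 S=141.3900 intr=0.0000 cont=0.0000 V=0.0000[hold]; j=4 S=164.2235 intr=0.0000 cont=0.0000 V=0.0000[hold]; j=5 S=190.7445 intr=0.0000 cont=0.0000 V=0.0000[hold]; j=6 S=221.5484 intr=0.0000 cont=0.0000 V=0.0000[hold]  S*(6)=90.2337
k=5: j=0 S=97.2472 intr=6.4928 cont=8.4240 V=8.4240[hold]; j=1 S=112.9519 intr=0.0000 cont=2.2607 V=2.2607[hold]; j=2 S=131.1929 intr=0.0000 cont=0.2792 V=0.2792[hold]; j=3 S=152.3797 intr=0.0000 cont=0.0000 V=0.0000[hold]; j=4 S=176.9879 intr=0.0000 cont=0.0000 V=0.0000[hold]; j=5 S=205.5703 intr=0.0000 cont=0.0000 V=0.0000[hold]  S*(5)=-
k=4: j=0 S=104.8058 intr=0.0000 cont=5.0473 V=5.0473[hold]; j=1 S=121.7312 intr=0.0000 cont=1.1790 V=1.1790[hold]; j=2 S=141.3900 intr=0.0000 cont=0.1271 V=0.1271[hold]; j=3 S=164.2235 intr=0.0000 cont=0.0000 V=0.0000[hold]; j=4 S=190.7445 intr=0.0000 cont=0.0000 V=0.0000[hold]  S*(4)=-
k=3: j=0 S=112.9519 intr=0.0000 cont=2.9301 V=2.9301[hold]; j=1 S=131.1929 intr=0.0000 cont=0.6050 V=0.6050[hold]; j=2 S=152.3797 intr=0.0000 cont=0.0579 V=0.0579[hold]; j=3 S=176.9879 intr=0.0000 cont=0.0000 V=0.0000[hold]  S*(3)=-
k=2: j=0 S=121.7312 intr=0.0000 cont=1.6584 V=1.6584[hold]; j=1 S=141.3900 intr=0.0000 cont=0.3065 V=0.3065[hold]; j=2 S=164.2235 intr=0.0000 cont=0.0264 V=0.0264[hold]  S*(2)=-
k=1: j=0 S=131.1929 intr=0.0000 cont=0.9194 V=0.9194[hold]; j=1 S=152.3797 intr=0.0000 cont=0.1537 V=0.1537[hold]  S*(1)=-
k=0: j=0 S=141.3900 intr=0.0000 cont=0.5010 V=0.5010[hold]  S*(0)=-

price = 0.5010
boundary = - - - - - - 90.2337 83.7260 90.2337
tree:
0.5010
0.9194 0.1537
1.6584 0.3065 0.0264
2.9301 0.6050 0.0579 0.0000
5.0473 1.1790 0.1271 0.0000 0.0000
8.4240 2.2607 0.2792 0.0000 0.0000 0.0000
13.5063 4.2433 0.6131 0.0000 0.0000 0.0000 0.0000
20.0140 7.7344 1.3463 0.0000 0.0000 0.0000 0.0000 0.0000
26.0523 13.5063 2.9566 0.0000 0.0000 0.0000 0.0000 0.0000 0.0000
31.6552 20.0140 6.4928 0.0000 0.0000 0.0000 0.0000 0.0000 0.0000 0.0000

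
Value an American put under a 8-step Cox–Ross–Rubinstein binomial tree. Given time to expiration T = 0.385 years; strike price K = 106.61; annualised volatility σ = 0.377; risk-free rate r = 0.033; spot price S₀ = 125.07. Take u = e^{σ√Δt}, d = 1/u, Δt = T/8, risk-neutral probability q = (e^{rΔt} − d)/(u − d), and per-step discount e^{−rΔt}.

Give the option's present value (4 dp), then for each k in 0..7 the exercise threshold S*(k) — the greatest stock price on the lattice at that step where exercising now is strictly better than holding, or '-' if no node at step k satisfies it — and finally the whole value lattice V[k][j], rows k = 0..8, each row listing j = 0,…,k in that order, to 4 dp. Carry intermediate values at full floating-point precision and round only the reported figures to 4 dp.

price = 3.4431
boundary = - - - - - 82.7111 89.8424 97.5887
tree:
3.4431
5.3925 1.4167
8.2446 2.4288 0.3633
12.2373 4.0981 0.6919 0.0210
17.5041 6.7718 1.3166 0.0412 0.0000
23.8989 10.8766 2.5031 0.0807 0.0000 0.0000
30.4642 16.7676 4.7544 0.1581 0.0000 0.0000 0.0000
36.5084 23.8989 9.0213 0.3098 0.0000 0.0000 0.0000 0.0000
42.0728 30.4642 16.7676 0.6072 0.0000 0.0000 0.0000 0.0000 0.0000

Δt=0.04813, u=1.08622, d=0.92062, q=0.48893, disc=e^(-rΔt)=0.99841
k=8 terminal: V=max(K-S,0) → 42.0728 30.4642 16.7676 0.6072 0.0000 0.0000 0.0000 0.0000 0.0000
k=7: j=0 S=70.1016 intr=36.5084 cont=36.3392 V=36.5084[EX]; j=1 S=82.7111 intr=23.8989 cont=23.7298 V=23.8989[EX]; j=2 S=97.5887 intr=9.0213 cont=8.8521 V=9.0213[EX]; j=3 S=115.1424 intr=0.0000 cont=0.3098 V=0.3098[hold]; j=4 S=135.8536 intr=0.0000 cont=0.0000 V=0.0000[hold]; j=5 S=160.2902 intr=0.0000 cont=0.0000 V=0.0000[hold]; j=6 S=189.1223 intr=0.0000 cont=0.0000 V=0.0000[hold]; j=7 S=223.1406 intr=0.0000 cont=0.0000 V=0.0000[hold]  S*(7)=97.5887
k=6: j=0 S=76.1458 intr=30.4642 cont=30.2951 V=30.4642[EX]; j=1 S=89.8424 intr=16.7676 cont=16.5984 V=16.7676[EX]; j=2 S=106.0028 intr=0.6072 cont=4.7544 V=4.7544[hold]; j=3 S=125.0700 intr=0.0000 cont=0.1581 V=0.1581[hold]; j=4 S=147.5669 intr=0.0000 cont=0.0000 V=0.0000[hold]; j=5 S=174.1104 intr=0.0000 cont=0.0000 V=0.0000[hold]; j=6 S=205.4285 intr=0.0000 cont=0.0000 V=0.0000[hold]  S*(6)=89.8424
k=5: j=0 S=82.7111 intr=23.8989 cont=23.7298 V=23.8989[EX]; j=1 S=97.5887 intr=9.0213 cont=10.8766 V=10.8766[hold]; j=2 S=115.1424 intr=0.0000 cont=2.5031 V=2.5031[hold]; j=3 S=135.8536 intr=0.0000 cont=0.0807 V=0.0807[hold]; j=4 S=160.2902 intr=0.0000 cont=0.0000 V=0.0000[hold]; j=5 S=189.1223 intr=0.0000 cont=0.0000 V=0.0000[hold]  S*(5)=82.7111
k=4: j=0 S=89.8424 intr=16.7676 cont=17.5041 V=17.5041[hold]; j=1 S=106.0028 intr=0.6072 cont=6.7718 V=6.7718[hold]; j=2 S=125.0700 intr=0.0000 cont=1.3166 V=1.3166[hold]; j=3 S=147.5669 intr=0.0000 cont=0.0412 V=0.0412[hold]; j=4 S=174.1104 intr=0.0000 cont=0.0000 V=0.0000[hold]  S*(4)=-
k=3: j=0 S=97.5887 intr=9.0213 cont=12.2373 V=12.2373[hold]; j=1 S=115.1424 intr=0.0000 cont=4.0981 V=4.0981[hold]; j=2 S=135.8536 intr=0.0000 cont=0.6919 V=0.6919[hold]; j=3 S=160.2902 intr=0.0000 cont=0.0210 V=0.0210[hold]  S*(3)=-
k=2: j=0 S=106.0028 intr=0.6072 cont=8.2446 V=8.2446[hold]; j=1 S=125.0700 intr=0.0000 cont=2.4288 V=2.4288[hold]; j=2 S=147.5669 intr=0.0000 cont=0.3633 V=0.3633[hold]  S*(2)=-
k=1: j=0 S=115.1424 intr=0.0000 cont=5.3925 V=5.3925[hold]; j=1 S=135.8536 intr=0.0000 cont=1.4167 V=1.4167[hold]  S*(1)=-
k=0: j=0 S=125.0700 intr=0.0000 cont=3.4431 V=3.4431[hold]  S*(0)=-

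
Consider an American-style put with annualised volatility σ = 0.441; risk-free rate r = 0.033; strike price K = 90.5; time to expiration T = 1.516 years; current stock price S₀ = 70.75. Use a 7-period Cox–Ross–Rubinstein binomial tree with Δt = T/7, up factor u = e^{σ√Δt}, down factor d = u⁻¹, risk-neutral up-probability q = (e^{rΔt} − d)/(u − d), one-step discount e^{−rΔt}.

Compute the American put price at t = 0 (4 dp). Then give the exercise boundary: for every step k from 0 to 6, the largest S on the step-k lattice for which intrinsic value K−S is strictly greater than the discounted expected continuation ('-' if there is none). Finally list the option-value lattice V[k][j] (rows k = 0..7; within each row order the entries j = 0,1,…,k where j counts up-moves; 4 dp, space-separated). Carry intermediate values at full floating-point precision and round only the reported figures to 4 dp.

price = 26.4568
boundary = - - 46.9317 38.2241 46.9317 57.6231 70.7500
tree:
26.4568
34.5502 17.5978
43.5683 24.7571 9.6718
52.2759 33.5895 15.0258 3.6908
59.3680 43.5683 22.6817 6.4919 0.5407
65.1442 52.2759 32.8769 11.3582 1.0203 0.0000
69.8487 59.3680 43.5683 19.7500 1.9252 0.0000 0.0000
73.6803 65.1442 52.2759 32.8769 3.6327 0.0000 0.0000 0.0000

params: Δt=0.21657 u=1.22781 d=0.81446 q=0.46622 e^(-rΔt)=0.99288
t_7 payoffs: 73.6803 65.1442 52.2759 32.8769 3.6327 0.0000 0.0000 0.0000
t_6: node(6,0) S=20.6513 payoff=69.8487 vs cont=69.2042 → 69.8487 [stop]  node(6,1) S=31.1320 payoff=59.3680 vs cont=58.7235 → 59.3680 [stop]  node(6,2) S=46.9317 payoff=43.5683 vs cont=42.9238 → 43.5683 [stop]  node(6,3) S=70.7500 payoff=19.7500 vs cont=19.1055 → 19.7500 [stop]  node(6,4) S=106.6562 payoff=0.0000 vs cont=1.9252 → 1.9252 [wait]  node(6,5) S=160.7852 payoff=0.0000 vs cont=0.0000 → 0.0000 [wait]  node(6,6) S=242.3851 payoff=0.0000 vs cont=0.0000 → 0.0000 [wait]  ⇒ S*(6)=70.7500
t_5: node(5,0) S=25.3558 payoff=65.1442 vs cont=64.4997 → 65.1442 [stop]  node(5,1) S=38.2241 payoff=52.2759 vs cont=51.6315 → 52.2759 [stop]  node(5,2) S=57.6231 payoff=32.8769 vs cont=32.2324 → 32.8769 [stop]  node(5,3) S=86.8673 payoff=3.6327 vs cont=11.3582 → 11.3582 [wait]  node(5,4) S=130.9532 payoff=0.0000 vs cont=1.0203 → 1.0203 [wait]  node(5,5) S=197.4131 payoff=0.0000 vs cont=0.0000 → 0.0000 [wait]  ⇒ S*(5)=57.6231
t_4: node(4,0) S=31.1320 payoff=59.3680 vs cont=58.7235 → 59.3680 [stop]  node(4,1) S=46.9317 payoff=43.5683 vs cont=42.9238 → 43.5683 [stop]  node(4,2) S=70.7500 payoff=19.7500 vs cont=22.6817 → 22.6817 [wait]  node(4,3) S=106.6562 payoff=0.0000 vs cont=6.4919 → 6.4919 [wait]  node(4,4) S=160.7852 payoff=0.0000 vs cont=0.5407 → 0.5407 [wait]  ⇒ S*(4)=46.9317
t_3: node(3,0) S=38.2241 payoff=52.2759 vs cont=51.6315 → 52.2759 [stop]  node(3,1) S=57.6231 payoff=32.8769 vs cont=33.5895 → 33.5895 [wait]  node(3,2) S=86.8673 payoff=3.6327 vs cont=15.0258 → 15.0258 [wait]  node(3,3) S=130.9532 payoff=0.0000 vs cont=3.6908 → 3.6908 [wait]  ⇒ S*(3)=38.2241
t_2: node(2,0) S=46.9317 payoff=43.5683 vs cont=43.2536 → 43.5683 [stop]  node(2,1) S=70.7500 payoff=19.7500 vs cont=24.7571 → 24.7571 [wait]  node(2,2) S=106.6562 payoff=0.0000 vs cont=9.6718 → 9.6718 [wait]  ⇒ S*(2)=46.9317
t_1: node(1,0) S=57.6231 payoff=32.8769 vs cont=34.5502 → 34.5502 [wait]  node(1,1) S=86.8673 payoff=3.6327 vs cont=17.5978 → 17.5978 [wait]  ⇒ S*(1)=-
t_0: node(0,0) S=70.7500 payoff=19.7500 vs cont=26.4568 → 26.4568 [wait]  ⇒ S*(0)=-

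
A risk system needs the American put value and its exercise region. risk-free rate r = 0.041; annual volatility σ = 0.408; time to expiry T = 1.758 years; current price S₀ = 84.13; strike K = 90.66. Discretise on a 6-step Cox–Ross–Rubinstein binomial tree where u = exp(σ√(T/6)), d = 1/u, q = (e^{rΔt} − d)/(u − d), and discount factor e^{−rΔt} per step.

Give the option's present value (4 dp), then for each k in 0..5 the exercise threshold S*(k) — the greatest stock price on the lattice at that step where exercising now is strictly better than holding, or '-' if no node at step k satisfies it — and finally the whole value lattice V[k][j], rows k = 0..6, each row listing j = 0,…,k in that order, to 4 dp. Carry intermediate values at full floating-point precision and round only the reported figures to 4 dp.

price = 19.2158
boundary = - - 54.0909 43.3722 54.0909 67.4587
tree:
19.2158
27.0009 11.0041
36.5691 16.9952 4.5880
47.2878 25.4587 7.9683 0.9264
55.8825 36.5691 13.6894 1.7762 0.0000
62.7741 47.2878 23.2013 3.4057 0.0000 0.0000
68.3000 55.8825 36.5691 6.5300 0.0000 0.0000 0.0000

params: Δt=0.29300 u=1.24713 d=0.80184 q=0.47215 e^(-rΔt)=0.98806
t_6 payoffs: 68.3000 55.8825 36.5691 6.5300 0.0000 0.0000 0.0000
t_5: node(5,0) S=27.8859 payoff=62.7741 vs cont=61.6915 → 62.7741 [stop]  node(5,1) S=43.3722 payoff=47.2878 vs cont=46.2052 → 47.2878 [stop]  node(5,2) S=67.4587 payoff=23.2013 vs cont=22.1188 → 23.2013 [stop]  node(5,3) S=104.9214 payoff=0.0000 vs cont=3.4057 → 3.4057 [wait]  node(5,4) S=163.1888 payoff=0.0000 vs cont=0.0000 → 0.0000 [wait]  node(5,5) S=253.8147 payoff=0.0000 vs cont=0.0000 → 0.0000 [wait]  ⇒ S*(5)=67.4587
t_4: node(4,0) S=34.7775 payoff=55.8825 vs cont=54.7999 → 55.8825 [stop]  node(4,1) S=54.0909 payoff=36.5691 vs cont=35.4865 → 36.5691 [stop]  node(4,2) S=84.1300 payoff=6.5300 vs cont=13.6894 → 13.6894 [wait]  node(4,3) S=130.8511 payoff=0.0000 vs cont=1.7762 → 1.7762 [wait]  node(4,4) S=203.5184 payoff=0.0000 vs cont=0.0000 → 0.0000 [wait]  ⇒ S*(4)=54.0909
t_3: node(3,0) S=43.3722 payoff=47.2878 vs cont=46.2052 → 47.2878 [stop]  node(3,1) S=67.4587 payoff=23.2013 vs cont=25.4587 → 25.4587 [wait]  node(3,2) S=104.9214 payoff=0.0000 vs cont=7.9683 → 7.9683 [wait]  node(3,3) S=163.1888 payoff=0.0000 vs cont=0.9264 → 0.9264 [wait]  ⇒ S*(3)=43.3722
t_2: node(2,0) S=54.0909 payoff=36.5691 vs cont=36.5396 → 36.5691 [stop]  node(2,1) S=84.1300 payoff=6.5300 vs cont=16.9952 → 16.9952 [wait]  node(2,2) S=130.8511 payoff=0.0000 vs cont=4.5880 → 4.5880 [wait]  ⇒ S*(2)=54.0909
t_1: node(1,0) S=67.4587 payoff=23.2013 vs cont=27.0009 → 27.0009 [wait]  node(1,1) S=104.9214 payoff=0.0000 vs cont=11.0041 → 11.0041 [wait]  ⇒ S*(1)=-
t_0: node(0,0) S=84.1300 payoff=6.5300 vs cont=19.2158 → 19.2158 [wait]  ⇒ S*(0)=-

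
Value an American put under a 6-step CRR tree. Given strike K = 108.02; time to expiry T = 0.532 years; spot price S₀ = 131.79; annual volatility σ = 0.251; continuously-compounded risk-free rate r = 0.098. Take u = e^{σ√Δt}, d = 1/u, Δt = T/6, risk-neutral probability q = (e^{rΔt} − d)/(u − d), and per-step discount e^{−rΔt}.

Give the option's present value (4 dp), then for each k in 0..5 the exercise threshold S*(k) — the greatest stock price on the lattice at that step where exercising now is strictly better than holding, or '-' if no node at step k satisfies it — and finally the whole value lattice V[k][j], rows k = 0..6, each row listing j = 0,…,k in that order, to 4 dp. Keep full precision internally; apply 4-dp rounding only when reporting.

price = 0.8876
boundary = - - - - - 90.6956
tree:
0.8876
1.7062 0.2036
3.2157 0.4462 0.0000
5.9003 0.9776 0.0000 0.0000
10.4175 2.1423 0.0000 0.0000 0.0000
17.3244 4.6942 0.0000 0.0000 0.0000 0.0000
23.8559 10.2860 0.0000 0.0000 0.0000 0.0000 0.0000

params: Δt=0.08867 u=1.07760 d=0.92798 q=0.53965 e^(-rΔt)=0.99135
t_6 payoffs: 23.8559 10.2860 0.0000 0.0000 0.0000 0.0000 0.0000
t_5: node(5,0) S=90.6956 payoff=17.3244 vs cont=16.3898 → 17.3244 [stop]  node(5,1) S=105.3185 payoff=2.7015 vs cont=4.6942 → 4.6942 [wait]  node(5,2) S=122.2991 payoff=0.0000 vs cont=0.0000 → 0.0000 [wait]  node(5,3) S=142.0174 payoff=0.0000 vs cont=0.0000 → 0.0000 [wait]  node(5,4) S=164.9150 payoff=0.0000 vs cont=0.0000 → 0.0000 [wait]  node(5,5) S=191.5043 payoff=0.0000 vs cont=0.0000 → 0.0000 [wait]  ⇒ S*(5)=90.6956
t_4: node(4,0) S=97.7340 payoff=10.2860 vs cont=10.4175 → 10.4175 [wait]  node(4,1) S=113.4917 payoff=0.0000 vs cont=2.1423 → 2.1423 [wait]  node(4,2) S=131.7900 payoff=0.0000 vs cont=0.0000 → 0.0000 [wait]  node(4,3) S=153.0386 payoff=0.0000 vs cont=0.0000 → 0.0000 [wait]  node(4,4) S=177.7131 payoff=0.0000 vs cont=0.0000 → 0.0000 [wait]  ⇒ S*(4)=-
t_3: node(3,0) S=105.3185 payoff=2.7015 vs cont=5.9003 → 5.9003 [wait]  node(3,1) S=122.2991 payoff=0.0000 vs cont=0.9776 → 0.9776 [wait]  node(3,2) S=142.0174 payoff=0.0000 vs cont=0.0000 → 0.0000 [wait]  node(3,3) S=164.9150 payoff=0.0000 vs cont=0.0000 → 0.0000 [wait]  ⇒ S*(3)=-
t_2: node(2,0) S=113.4917 payoff=0.0000 vs cont=3.2157 → 3.2157 [wait]  node(2,1) S=131.7900 payoff=0.0000 vs cont=0.4462 → 0.4462 [wait]  node(2,2) S=153.0386 payoff=0.0000 vs cont=0.0000 → 0.0000 [wait]  ⇒ S*(2)=-
t_1: node(1,0) S=122.2991 payoff=0.0000 vs cont=1.7062 → 1.7062 [wait]  node(1,1) S=142.0174 payoff=0.0000 vs cont=0.2036 → 0.2036 [wait]  ⇒ S*(1)=-
t_0: node(0,0) S=131.7900 payoff=0.0000 vs cont=0.8876 → 0.8876 [wait]  ⇒ S*(0)=-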